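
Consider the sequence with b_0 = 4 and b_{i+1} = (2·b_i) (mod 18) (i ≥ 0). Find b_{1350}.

4

b_0 = 4; b_1 = 8; b_2 = 16; b_3 = 14; b_4 = 10; b_5 = 2; b_6 = 4.
Since b_6 = b_0 = 4, the sequence is periodic with period 6.
(1350 - 0) mod 6 = 0, so b_{1350} = b_0 = 4.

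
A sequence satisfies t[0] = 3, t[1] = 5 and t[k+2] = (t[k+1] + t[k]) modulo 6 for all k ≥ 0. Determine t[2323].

Computing terms: t[0] = 3,  t[1] = 5,  t[2] = 2,  t[3] = 1,  t[4] = 3,  t[5] = 4,  t[6] = 1,  t[7] = 5,  t[8] = 0,  t[9] = 5,  t[10] = 5,  t[11] = 4,  t[12] = 3,  t[13] = 1,  t[14] = 4,  t[15] = 5,  t[16] = 3,  t[17] = 2,  t[18] = 5,  t[19] = 1,  t[20] = 0,  t[21] = 1,  t[22] = 1,  t[23] = 2,  t[24] = 3,  t[25] = 5.
The sequence repeats with period 24.
(2323 - 0) mod 24 = 19, so t[2323] = t[19] = 1.

1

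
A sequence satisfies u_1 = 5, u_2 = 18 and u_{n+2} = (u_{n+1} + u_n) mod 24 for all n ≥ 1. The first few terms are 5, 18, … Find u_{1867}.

Listing terms: u_1 = 5, u_2 = 18, u_3 = 23, u_4 = 17, u_5 = 16, u_6 = 9, u_7 = 1, u_8 = 10, u_9 = 11, u_{10} = 21, u_{11} = 8, u_{12} = 5, u_{13} = 13, u_{14} = 18, u_{15} = 7, u_{16} = 1, u_{17} = 8, u_{18} = 9, u_{19} = 17, u_{20} = 2, u_{21} = 19, u_{22} = 21, u_{23} = 16, u_{24} = 13, u_{25} = 5, u_{26} = 18.
The sequence repeats with period 24.
(1867 - 1) mod 24 = 18, so u_{1867} = u_{19} = 17.

17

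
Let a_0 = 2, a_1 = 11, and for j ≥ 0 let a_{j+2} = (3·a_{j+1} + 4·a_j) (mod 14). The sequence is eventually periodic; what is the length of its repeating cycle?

6

Listing terms: a_0 = 2,  a_1 = 11,  a_2 = 13,  a_3 = 13,  a_4 = 7,  a_5 = 3,  a_6 = 9,  a_7 = 11,  a_8 = 13.
Since (a_7, a_8) = (a_1, a_2) = (11, 13) (two consecutive terms determine the rest), the sequence is eventually periodic: after a pre-period of length 1 it cycles with period 6.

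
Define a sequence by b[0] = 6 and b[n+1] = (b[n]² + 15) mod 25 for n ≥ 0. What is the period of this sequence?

Listing terms: b[0] = 6; b[1] = 1; b[2] = 16; b[3] = 21; b[4] = 6.
The sequence repeats with period 4.

4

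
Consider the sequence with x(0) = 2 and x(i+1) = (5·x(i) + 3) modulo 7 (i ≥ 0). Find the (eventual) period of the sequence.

6

We have x(0) = 2; x(1) = 6; x(2) = 5; x(3) = 0; x(4) = 3; x(5) = 4; x(6) = 2.
Since x(6) = x(0) = 2, the sequence is periodic with period 6.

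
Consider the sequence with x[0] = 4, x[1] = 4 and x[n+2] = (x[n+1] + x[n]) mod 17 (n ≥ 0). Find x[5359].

Computing terms: x[0] = 4; x[1] = 4; x[2] = 8; x[3] = 12; x[4] = 3; x[5] = 15; x[6] = 1; x[7] = 16; x[8] = 0; x[9] = 16; x[10] = 16; x[11] = 15; x[12] = 14; x[13] = 12; x[14] = 9; x[15] = 4; x[16] = 13; x[17] = 0; x[18] = 13; x[19] = 13; x[20] = 9; x[21] = 5; x[22] = 14; x[23] = 2; x[24] = 16; x[25] = 1; x[26] = 0; x[27] = 1; x[28] = 1; x[29] = 2; x[30] = 3; x[31] = 5; x[32] = 8; x[33] = 13; x[34] = 4; x[35] = 0; x[36] = 4; x[37] = 4.
The sequence repeats with period 36.
(5359 - 0) mod 36 = 31, so x[5359] = x[31] = 5.

5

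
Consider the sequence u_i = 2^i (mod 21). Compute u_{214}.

16

Computing terms: u_0 = 1; u_1 = 2; u_2 = 4; u_3 = 8; u_4 = 16; u_5 = 11; u_6 = 1.
Since u_6 = u_0 = 1, the sequence is periodic with period 6.
So u_{214} = u_{0 + ((214-0) mod 6)} = u_4 = 16.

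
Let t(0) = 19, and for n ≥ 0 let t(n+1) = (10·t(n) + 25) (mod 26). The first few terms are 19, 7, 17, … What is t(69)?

We have t(0) = 19; t(1) = 7; t(2) = 17; t(3) = 13; t(4) = 25; t(5) = 15; t(6) = 19.
Since t(6) = t(0) = 19, the sequence is periodic with period 6.
(69 - 0) mod 6 = 3, so t(69) = t(3) = 13.

13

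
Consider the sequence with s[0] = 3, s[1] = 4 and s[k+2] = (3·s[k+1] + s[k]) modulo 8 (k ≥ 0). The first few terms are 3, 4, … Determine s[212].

s[0] = 3,  s[1] = 4,  s[2] = 7,  s[3] = 1,  s[4] = 2,  s[5] = 7,  s[6] = 7,  s[7] = 4,  s[8] = 3,  s[9] = 5,  s[10] = 2,  s[11] = 3,  s[12] = 3,  s[13] = 4.
The sequence repeats with period 12.
(212 - 0) mod 12 = 8, so s[212] = s[8] = 3.

3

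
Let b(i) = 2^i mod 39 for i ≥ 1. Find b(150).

We have b(1) = 2,  b(2) = 4,  b(3) = 8,  b(4) = 16,  b(5) = 32,  b(6) = 25,  b(7) = 11,  b(8) = 22,  b(9) = 5,  b(10) = 10,  b(11) = 20,  b(12) = 1,  b(13) = 2.
The sequence repeats with period 12.
(150 - 1) mod 12 = 5, so b(150) = b(6) = 25.

25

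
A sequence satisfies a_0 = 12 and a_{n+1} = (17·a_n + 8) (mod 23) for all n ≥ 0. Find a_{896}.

13

We have a_0 = 12,  a_1 = 5,  a_2 = 1,  a_3 = 2,  a_4 = 19,  a_5 = 9,  a_6 = 0,  a_7 = 8,  a_8 = 6,  a_9 = 18,  a_{10} = 15,  a_{11} = 10,  a_{12} = 17,  a_{13} = 21,  a_{14} = 20,  a_{15} = 3,  a_{16} = 13,  a_{17} = 22,  a_{18} = 14,  a_{19} = 16,  a_{20} = 4,  a_{21} = 7,  a_{22} = 12.
Since a_{22} = a_0 = 12, the sequence is periodic with period 22.
(896 - 0) mod 22 = 16, so a_{896} = a_{16} = 13.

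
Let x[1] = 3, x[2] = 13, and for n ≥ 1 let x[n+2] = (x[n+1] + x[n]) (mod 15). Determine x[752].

We have x[1] = 3, x[2] = 13, x[3] = 1, x[4] = 14, x[5] = 0, x[6] = 14, x[7] = 14, x[8] = 13, x[9] = 12, x[10] = 10, x[11] = 7, x[12] = 2, x[13] = 9, x[14] = 11, x[15] = 5, x[16] = 1, x[17] = 6, x[18] = 7, x[19] = 13, x[20] = 5, x[21] = 3, x[22] = 8, x[23] = 11, x[24] = 4, x[25] = 0, x[26] = 4, x[27] = 4, x[28] = 8, x[29] = 12, x[30] = 5, x[31] = 2, x[32] = 7, x[33] = 9, x[34] = 1, x[35] = 10, x[36] = 11, x[37] = 6, x[38] = 2, x[39] = 8, x[40] = 10, x[41] = 3, x[42] = 13.
The sequence repeats with period 40.
(752 - 1) mod 40 = 31, so x[752] = x[32] = 7.

7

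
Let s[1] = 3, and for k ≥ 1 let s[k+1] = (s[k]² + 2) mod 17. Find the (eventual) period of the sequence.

Listing terms: s[1] = 3,  s[2] = 11,  s[3] = 4,  s[4] = 1,  s[5] = 3.
The sequence repeats with period 4.

4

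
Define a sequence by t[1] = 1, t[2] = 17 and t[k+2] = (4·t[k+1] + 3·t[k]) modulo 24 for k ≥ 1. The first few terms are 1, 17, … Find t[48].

23

Listing terms: t[1] = 1; t[2] = 17; t[3] = 23; t[4] = 23; t[5] = 17; t[6] = 17; t[7] = 23.
Since (t[6], t[7]) = (t[2], t[3]) = (17, 23) (two consecutive terms determine the rest), the sequence is eventually periodic: after a pre-period of length 1 it cycles with period 4.
For k ≥ 2, t[k] depends only on (k - 2) mod 4. (48 - 2) mod 4 = 2, so t[48] = t[4] = 23.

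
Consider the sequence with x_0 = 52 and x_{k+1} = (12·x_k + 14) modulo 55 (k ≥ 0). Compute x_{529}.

33

Computing terms: x_0 = 52; x_1 = 33; x_2 = 25; x_3 = 39; x_4 = 42; x_5 = 23; x_6 = 15; x_7 = 29; x_8 = 32; x_9 = 13; x_{10} = 5; x_{11} = 19; x_{12} = 22; x_{13} = 3; x_{14} = 50; x_{15} = 9; x_{16} = 12; x_{17} = 48; x_{18} = 40; x_{19} = 54; x_{20} = 2; x_{21} = 38; x_{22} = 30; x_{23} = 44; x_{24} = 47; x_{25} = 28; x_{26} = 20; x_{27} = 34; x_{28} = 37; x_{29} = 18; x_{30} = 10; x_{31} = 24; x_{32} = 27; x_{33} = 8; x_{34} = 0; x_{35} = 14; x_{36} = 17; x_{37} = 53; x_{38} = 45; x_{39} = 4; x_{40} = 7; x_{41} = 43; x_{42} = 35; x_{43} = 49; x_{44} = 52.
The sequence repeats with period 44.
So x_{529} = x_{0 + ((529-0) mod 44)} = x_1 = 33.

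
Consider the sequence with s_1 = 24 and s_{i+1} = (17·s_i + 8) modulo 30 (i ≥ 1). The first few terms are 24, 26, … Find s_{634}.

Computing terms: s_1 = 24; s_2 = 26; s_3 = 0; s_4 = 8; s_5 = 24.
Since s_5 = s_1 = 24, the sequence is periodic with period 4.
(634 - 1) mod 4 = 1, so s_{634} = s_2 = 26.

26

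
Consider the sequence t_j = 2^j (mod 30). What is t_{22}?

We have t_0 = 1, t_1 = 2, t_2 = 4, t_3 = 8, t_4 = 16, t_5 = 2.
Since t_5 = t_1 = 2, the sequence is eventually periodic: after a pre-period of length 1 it cycles with period 4.
For j ≥ 1, t_j depends only on (j - 1) mod 4. (22 - 1) mod 4 = 1, so t_{22} = t_2 = 4.

4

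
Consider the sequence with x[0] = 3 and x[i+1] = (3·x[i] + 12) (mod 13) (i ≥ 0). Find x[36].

We have x[0] = 3,  x[1] = 8,  x[2] = 10,  x[3] = 3.
Since x[3] = x[0] = 3, the sequence is periodic with period 3.
So x[36] = x[0 + ((36-0) mod 3)] = x[0] = 3.

3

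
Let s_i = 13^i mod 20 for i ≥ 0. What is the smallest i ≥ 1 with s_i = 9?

2

Computing terms: s_0 = 1, s_1 = 13, s_2 = 9, s_3 = 17, s_4 = 1.
Since s_4 = s_0 = 1, the sequence is periodic with period 4.
The value 9 first appears (with i ≥ 1) at s_2.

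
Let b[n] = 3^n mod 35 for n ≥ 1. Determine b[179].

12

Listing terms: b[1] = 3, b[2] = 9, b[3] = 27, b[4] = 11, b[5] = 33, b[6] = 29, b[7] = 17, b[8] = 16, b[9] = 13, b[10] = 4, b[11] = 12, b[12] = 1, b[13] = 3.
The sequence repeats with period 12.
So b[179] = b[1 + ((179-1) mod 12)] = b[11] = 12.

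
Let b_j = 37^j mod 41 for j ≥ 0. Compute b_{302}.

16

b_0 = 1; b_1 = 37; b_2 = 16; b_3 = 18; b_4 = 10; b_5 = 1.
The sequence repeats with period 5.
(302 - 0) mod 5 = 2, so b_{302} = b_2 = 16.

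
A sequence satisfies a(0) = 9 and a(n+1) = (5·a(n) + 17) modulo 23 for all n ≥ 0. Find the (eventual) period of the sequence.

22

Listing terms: a(0) = 9,  a(1) = 16,  a(2) = 5,  a(3) = 19,  a(4) = 20,  a(5) = 2,  a(6) = 4,  a(7) = 14,  a(8) = 18,  a(9) = 15,  a(10) = 0,  a(11) = 17,  a(12) = 10,  a(13) = 21,  a(14) = 7,  a(15) = 6,  a(16) = 1,  a(17) = 22,  a(18) = 12,  a(19) = 8,  a(20) = 11,  a(21) = 3,  a(22) = 9.
The sequence repeats with period 22.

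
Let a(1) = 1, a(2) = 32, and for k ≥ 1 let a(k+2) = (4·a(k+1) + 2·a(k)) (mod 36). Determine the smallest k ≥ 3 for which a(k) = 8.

Computing terms: a(1) = 1, a(2) = 32, a(3) = 22, a(4) = 8, a(5) = 4, a(6) = 32, a(7) = 28, a(8) = 32, a(9) = 4, a(10) = 8, a(11) = 4.
Since (a(10), a(11)) = (a(4), a(5)) = (8, 4) (two consecutive terms determine the rest), the sequence is eventually periodic: after a pre-period of length 3 it cycles with period 6.
The value 8 first appears (with k ≥ 3) at a(4).

4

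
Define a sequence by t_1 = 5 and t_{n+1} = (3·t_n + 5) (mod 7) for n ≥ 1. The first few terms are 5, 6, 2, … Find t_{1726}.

4

Computing terms: t_1 = 5, t_2 = 6, t_3 = 2, t_4 = 4, t_5 = 3, t_6 = 0, t_7 = 5.
The sequence repeats with period 6.
So t_{1726} = t_{1 + ((1726-1) mod 6)} = t_4 = 4.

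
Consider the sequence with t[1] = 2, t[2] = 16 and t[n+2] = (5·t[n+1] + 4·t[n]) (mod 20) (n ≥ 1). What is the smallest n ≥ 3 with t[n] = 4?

Listing terms: t[1] = 2,  t[2] = 16,  t[3] = 8,  t[4] = 4,  t[5] = 12,  t[6] = 16,  t[7] = 8.
Since (t[6], t[7]) = (t[2], t[3]) = (16, 8) (two consecutive terms determine the rest), the sequence is eventually periodic: after a pre-period of length 1 it cycles with period 4.
The value 4 first appears (with n ≥ 3) at t[4].

4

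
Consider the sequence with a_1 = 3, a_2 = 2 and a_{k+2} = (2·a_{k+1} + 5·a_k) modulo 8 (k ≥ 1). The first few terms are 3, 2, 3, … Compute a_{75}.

3

Listing terms: a_1 = 3,  a_2 = 2,  a_3 = 3,  a_4 = 0,  a_5 = 7,  a_6 = 6,  a_7 = 7,  a_8 = 4,  a_9 = 3,  a_{10} = 2.
Since (a_9, a_{10}) = (a_1, a_2) = (3, 2) (two consecutive terms determine the rest), the sequence is periodic with period 8.
So a_{75} = a_{1 + ((75-1) mod 8)} = a_3 = 3.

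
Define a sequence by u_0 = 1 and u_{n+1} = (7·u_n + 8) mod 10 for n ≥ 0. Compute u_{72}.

Computing terms: u_0 = 1; u_1 = 5; u_2 = 3; u_3 = 9; u_4 = 1.
Since u_4 = u_0 = 1, the sequence is periodic with period 4.
(72 - 0) mod 4 = 0, so u_{72} = u_0 = 1.

1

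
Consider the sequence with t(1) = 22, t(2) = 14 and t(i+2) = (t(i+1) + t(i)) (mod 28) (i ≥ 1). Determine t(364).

6

Listing terms: t(1) = 22, t(2) = 14, t(3) = 8, t(4) = 22, t(5) = 2, t(6) = 24, t(7) = 26, t(8) = 22, t(9) = 20, t(10) = 14, t(11) = 6, t(12) = 20, t(13) = 26, t(14) = 18, t(15) = 16, t(16) = 6, t(17) = 22, t(18) = 0, t(19) = 22, t(20) = 22, t(21) = 16, t(22) = 10, t(23) = 26, t(24) = 8, t(25) = 6, t(26) = 14, t(27) = 20, t(28) = 6, t(29) = 26, t(30) = 4, t(31) = 2, t(32) = 6, t(33) = 8, t(34) = 14, t(35) = 22, t(36) = 8, t(37) = 2, t(38) = 10, t(39) = 12, t(40) = 22, t(41) = 6, t(42) = 0, t(43) = 6, t(44) = 6, t(45) = 12, t(46) = 18, t(47) = 2, t(48) = 20, t(49) = 22, t(50) = 14.
The sequence repeats with period 48.
So t(364) = t(1 + ((364-1) mod 48)) = t(28) = 6.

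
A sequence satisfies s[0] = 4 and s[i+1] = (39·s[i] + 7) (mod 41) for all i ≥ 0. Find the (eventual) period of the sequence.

20

s[0] = 4,  s[1] = 40,  s[2] = 9,  s[3] = 30,  s[4] = 29,  s[5] = 31,  s[6] = 27,  s[7] = 35,  s[8] = 19,  s[9] = 10,  s[10] = 28,  s[11] = 33,  s[12] = 23,  s[13] = 2,  s[14] = 3,  s[15] = 1,  s[16] = 5,  s[17] = 38,  s[18] = 13,  s[19] = 22,  s[20] = 4.
The sequence repeats with period 20.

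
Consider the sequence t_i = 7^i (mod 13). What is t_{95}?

We have t_1 = 7,  t_2 = 10,  t_3 = 5,  t_4 = 9,  t_5 = 11,  t_6 = 12,  t_7 = 6,  t_8 = 3,  t_9 = 8,  t_{10} = 4,  t_{11} = 2,  t_{12} = 1,  t_{13} = 7.
Since t_{13} = t_1 = 7, the sequence is periodic with period 12.
So t_{95} = t_{1 + ((95-1) mod 12)} = t_{11} = 2.

2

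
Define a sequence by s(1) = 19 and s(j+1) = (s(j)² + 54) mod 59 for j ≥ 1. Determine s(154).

s(1) = 19; s(2) = 2; s(3) = 58; s(4) = 55; s(5) = 11; s(6) = 57; s(7) = 58.
Since s(7) = s(3) = 58, the sequence is eventually periodic: after a pre-period of length 2 it cycles with period 4.
For j ≥ 3, s(j) depends only on (j - 3) mod 4. (154 - 3) mod 4 = 3, so s(154) = s(6) = 57.

57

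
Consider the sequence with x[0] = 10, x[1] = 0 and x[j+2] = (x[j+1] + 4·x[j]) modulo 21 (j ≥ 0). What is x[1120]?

We have x[0] = 10,  x[1] = 0,  x[2] = 19,  x[3] = 19,  x[4] = 11,  x[5] = 3,  x[6] = 5,  x[7] = 17,  x[8] = 16,  x[9] = 0,  x[10] = 1,  x[11] = 1,  x[12] = 5,  x[13] = 9,  x[14] = 8,  x[15] = 2,  x[16] = 13,  x[17] = 0,  x[18] = 10,  x[19] = 10,  x[20] = 8,  x[21] = 6,  x[22] = 17,  x[23] = 20,  x[24] = 4,  x[25] = 0,  x[26] = 16,  x[27] = 16,  x[28] = 17,  x[29] = 18,  x[30] = 2,  x[31] = 11,  x[32] = 19,  x[33] = 0,  x[34] = 13,  x[35] = 13,  x[36] = 2,  x[37] = 12,  x[38] = 20,  x[39] = 5,  x[40] = 1,  x[41] = 0,  x[42] = 4,  x[43] = 4,  x[44] = 20,  x[45] = 15,  x[46] = 11,  x[47] = 8,  x[48] = 10,  x[49] = 0.
Since (x[48], x[49]) = (x[0], x[1]) = (10, 0) (two consecutive terms determine the rest), the sequence is periodic with period 48.
(1120 - 0) mod 48 = 16, so x[1120] = x[16] = 13.

13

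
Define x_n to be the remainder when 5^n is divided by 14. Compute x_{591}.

13

x_0 = 1; x_1 = 5; x_2 = 11; x_3 = 13; x_4 = 9; x_5 = 3; x_6 = 1.
Since x_6 = x_0 = 1, the sequence is periodic with period 6.
(591 - 0) mod 6 = 3, so x_{591} = x_3 = 13.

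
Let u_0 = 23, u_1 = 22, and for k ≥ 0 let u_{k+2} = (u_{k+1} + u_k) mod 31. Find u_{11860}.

We have u_0 = 23, u_1 = 22, u_2 = 14, u_3 = 5, u_4 = 19, u_5 = 24, u_6 = 12, u_7 = 5, u_8 = 17, u_9 = 22, u_{10} = 8, u_{11} = 30, u_{12} = 7, u_{13} = 6, u_{14} = 13, u_{15} = 19, u_{16} = 1, u_{17} = 20, u_{18} = 21, u_{19} = 10, u_{20} = 0, u_{21} = 10, u_{22} = 10, u_{23} = 20, u_{24} = 30, u_{25} = 19, u_{26} = 18, u_{27} = 6, u_{28} = 24, u_{29} = 30, u_{30} = 23, u_{31} = 22.
Since (u_{30}, u_{31}) = (u_0, u_1) = (23, 22) (two consecutive terms determine the rest), the sequence is periodic with period 30.
So u_{11860} = u_{0 + ((11860-0) mod 30)} = u_{10} = 8.

8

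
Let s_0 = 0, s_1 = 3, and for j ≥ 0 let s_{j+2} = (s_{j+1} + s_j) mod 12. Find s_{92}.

3

Computing terms: s_0 = 0; s_1 = 3; s_2 = 3; s_3 = 6; s_4 = 9; s_5 = 3; s_6 = 0; s_7 = 3.
The sequence repeats with period 6.
(92 - 0) mod 6 = 2, so s_{92} = s_2 = 3.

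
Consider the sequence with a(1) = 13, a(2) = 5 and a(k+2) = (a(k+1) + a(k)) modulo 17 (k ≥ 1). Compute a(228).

4

Listing terms: a(1) = 13, a(2) = 5, a(3) = 1, a(4) = 6, a(5) = 7, a(6) = 13, a(7) = 3, a(8) = 16, a(9) = 2, a(10) = 1, a(11) = 3, a(12) = 4, a(13) = 7, a(14) = 11, a(15) = 1, a(16) = 12, a(17) = 13, a(18) = 8, a(19) = 4, a(20) = 12, a(21) = 16, a(22) = 11, a(23) = 10, a(24) = 4, a(25) = 14, a(26) = 1, a(27) = 15, a(28) = 16, a(29) = 14, a(30) = 13, a(31) = 10, a(32) = 6, a(33) = 16, a(34) = 5, a(35) = 4, a(36) = 9, a(37) = 13, a(38) = 5.
The sequence repeats with period 36.
(228 - 1) mod 36 = 11, so a(228) = a(12) = 4.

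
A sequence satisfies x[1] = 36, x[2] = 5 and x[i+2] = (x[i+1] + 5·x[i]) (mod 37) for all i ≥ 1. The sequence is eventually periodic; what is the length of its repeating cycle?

36

Computing terms: x[1] = 36; x[2] = 5; x[3] = 0; x[4] = 25; x[5] = 25; x[6] = 2; x[7] = 16; x[8] = 26; x[9] = 32; x[10] = 14; x[11] = 26; x[12] = 22; x[13] = 4; x[14] = 3; x[15] = 23; x[16] = 1; x[17] = 5; x[18] = 10; x[19] = 35; x[20] = 11; x[21] = 1; x[22] = 19; x[23] = 24; x[24] = 8; x[25] = 17; x[26] = 20; x[27] = 31; x[28] = 20; x[29] = 27; x[30] = 16; x[31] = 3; x[32] = 9; x[33] = 24; x[34] = 32; x[35] = 4; x[36] = 16; x[37] = 36; x[38] = 5.
The sequence repeats with period 36.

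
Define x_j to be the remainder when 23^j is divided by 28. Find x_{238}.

9

x_0 = 1, x_1 = 23, x_2 = 25, x_3 = 15, x_4 = 9, x_5 = 11, x_6 = 1.
The sequence repeats with period 6.
So x_{238} = x_{0 + ((238-0) mod 6)} = x_4 = 9.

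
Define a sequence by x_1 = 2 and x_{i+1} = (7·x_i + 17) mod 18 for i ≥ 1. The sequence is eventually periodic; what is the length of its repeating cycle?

Computing terms: x_1 = 2, x_2 = 13, x_3 = 0, x_4 = 17, x_5 = 10, x_6 = 15, x_7 = 14, x_8 = 7, x_9 = 12, x_{10} = 11, x_{11} = 4, x_{12} = 9, x_{13} = 8, x_{14} = 1, x_{15} = 6, x_{16} = 5, x_{17} = 16, x_{18} = 3, x_{19} = 2.
Since x_{19} = x_1 = 2, the sequence is periodic with period 18.

18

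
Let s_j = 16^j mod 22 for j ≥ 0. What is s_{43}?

4

Computing terms: s_0 = 1; s_1 = 16; s_2 = 14; s_3 = 4; s_4 = 20; s_5 = 12; s_6 = 16.
Since s_6 = s_1 = 16, the sequence is eventually periodic: after a pre-period of length 1 it cycles with period 5.
For j ≥ 1, s_j depends only on (j - 1) mod 5. (43 - 1) mod 5 = 2, so s_{43} = s_3 = 4.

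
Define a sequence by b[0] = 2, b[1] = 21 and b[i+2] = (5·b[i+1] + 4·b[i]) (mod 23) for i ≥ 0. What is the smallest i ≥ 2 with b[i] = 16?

Computing terms: b[0] = 2, b[1] = 21, b[2] = 21, b[3] = 5, b[4] = 17, b[5] = 13, b[6] = 18, b[7] = 4, b[8] = 0, b[9] = 16, b[10] = 11, b[11] = 4, b[12] = 18, b[13] = 14, b[14] = 4, b[15] = 7, b[16] = 5, b[17] = 7, b[18] = 9, b[19] = 4, b[20] = 10, b[21] = 20, b[22] = 2, b[23] = 21.
The sequence repeats with period 22.
The value 16 first appears (with i ≥ 2) at b[9].

9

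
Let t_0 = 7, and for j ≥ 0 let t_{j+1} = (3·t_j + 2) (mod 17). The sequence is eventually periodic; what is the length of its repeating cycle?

16

Computing terms: t_0 = 7; t_1 = 6; t_2 = 3; t_3 = 11; t_4 = 1; t_5 = 5; t_6 = 0; t_7 = 2; t_8 = 8; t_9 = 9; t_{10} = 12; t_{11} = 4; t_{12} = 14; t_{13} = 10; t_{14} = 15; t_{15} = 13; t_{16} = 7.
Since t_{16} = t_0 = 7, the sequence is periodic with period 16.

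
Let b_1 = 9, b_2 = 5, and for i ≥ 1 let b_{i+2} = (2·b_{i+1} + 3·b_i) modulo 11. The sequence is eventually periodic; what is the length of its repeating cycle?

5

Listing terms: b_1 = 9; b_2 = 5; b_3 = 4; b_4 = 1; b_5 = 3; b_6 = 9; b_7 = 5.
The sequence repeats with period 5.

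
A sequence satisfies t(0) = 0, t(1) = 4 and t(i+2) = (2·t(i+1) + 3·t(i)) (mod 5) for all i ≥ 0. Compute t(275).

t(0) = 0; t(1) = 4; t(2) = 3; t(3) = 3; t(4) = 0; t(5) = 4.
Since (t(4), t(5)) = (t(0), t(1)) = (0, 4) (two consecutive terms determine the rest), the sequence is periodic with period 4.
So t(275) = t(0 + ((275-0) mod 4)) = t(3) = 3.

3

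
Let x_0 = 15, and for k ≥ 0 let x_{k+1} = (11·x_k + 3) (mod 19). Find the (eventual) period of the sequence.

3

We have x_0 = 15,  x_1 = 16,  x_2 = 8,  x_3 = 15.
The sequence repeats with period 3.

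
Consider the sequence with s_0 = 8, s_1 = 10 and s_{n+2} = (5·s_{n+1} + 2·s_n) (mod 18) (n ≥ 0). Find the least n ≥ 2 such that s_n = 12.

s_0 = 8,  s_1 = 10,  s_2 = 12,  s_3 = 8,  s_4 = 10.
The sequence repeats with period 3.
The value 12 first appears (with n ≥ 2) at s_2.

2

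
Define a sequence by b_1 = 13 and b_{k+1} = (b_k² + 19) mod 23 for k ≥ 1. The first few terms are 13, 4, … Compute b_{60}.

Computing terms: b_1 = 13,  b_2 = 4,  b_3 = 12,  b_4 = 2,  b_5 = 0,  b_6 = 19,  b_7 = 12.
Since b_7 = b_3 = 12, the sequence is eventually periodic: after a pre-period of length 2 it cycles with period 4.
For k ≥ 3, b_k depends only on (k - 3) mod 4. (60 - 3) mod 4 = 1, so b_{60} = b_4 = 2.

2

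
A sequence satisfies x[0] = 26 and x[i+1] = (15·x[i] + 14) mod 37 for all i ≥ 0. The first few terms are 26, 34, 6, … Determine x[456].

x[0] = 26; x[1] = 34; x[2] = 6; x[3] = 30; x[4] = 20; x[5] = 18; x[6] = 25; x[7] = 19; x[8] = 3; x[9] = 22; x[10] = 11; x[11] = 31; x[12] = 35; x[13] = 21; x[14] = 33; x[15] = 28; x[16] = 27; x[17] = 12; x[18] = 9; x[19] = 1; x[20] = 29; x[21] = 5; x[22] = 15; x[23] = 17; x[24] = 10; x[25] = 16; x[26] = 32; x[27] = 13; x[28] = 24; x[29] = 4; x[30] = 0; x[31] = 14; x[32] = 2; x[33] = 7; x[34] = 8; x[35] = 23; x[36] = 26.
The sequence repeats with period 36.
So x[456] = x[0 + ((456-0) mod 36)] = x[24] = 10.

10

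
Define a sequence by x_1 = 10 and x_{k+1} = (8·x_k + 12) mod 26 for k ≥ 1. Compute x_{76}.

x_1 = 10,  x_2 = 14,  x_3 = 20,  x_4 = 16,  x_5 = 10.
Since x_5 = x_1 = 10, the sequence is periodic with period 4.
(76 - 1) mod 4 = 3, so x_{76} = x_4 = 16.

16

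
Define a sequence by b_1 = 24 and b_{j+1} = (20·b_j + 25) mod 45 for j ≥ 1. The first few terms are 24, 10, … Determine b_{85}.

15

b_1 = 24,  b_2 = 10,  b_3 = 0,  b_4 = 25,  b_5 = 30,  b_6 = 40,  b_7 = 15,  b_8 = 10.
Since b_8 = b_2 = 10, the sequence is eventually periodic: after a pre-period of length 1 it cycles with period 6.
For j ≥ 2, b_j depends only on (j - 2) mod 6. (85 - 2) mod 6 = 5, so b_{85} = b_7 = 15.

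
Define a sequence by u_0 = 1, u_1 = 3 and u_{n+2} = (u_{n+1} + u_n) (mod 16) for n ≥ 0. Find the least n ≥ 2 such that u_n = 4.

2

u_0 = 1,  u_1 = 3,  u_2 = 4,  u_3 = 7,  u_4 = 11,  u_5 = 2,  u_6 = 13,  u_7 = 15,  u_8 = 12,  u_9 = 11,  u_{10} = 7,  u_{11} = 2,  u_{12} = 9,  u_{13} = 11,  u_{14} = 4,  u_{15} = 15,  u_{16} = 3,  u_{17} = 2,  u_{18} = 5,  u_{19} = 7,  u_{20} = 12,  u_{21} = 3,  u_{22} = 15,  u_{23} = 2,  u_{24} = 1,  u_{25} = 3.
Since (u_{24}, u_{25}) = (u_0, u_1) = (1, 3) (two consecutive terms determine the rest), the sequence is periodic with period 24.
The value 4 first appears (with n ≥ 2) at u_2.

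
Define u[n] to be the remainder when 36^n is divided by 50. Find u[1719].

16

Computing terms: u[0] = 1; u[1] = 36; u[2] = 46; u[3] = 6; u[4] = 16; u[5] = 26; u[6] = 36.
Since u[6] = u[1] = 36, the sequence is eventually periodic: after a pre-period of length 1 it cycles with period 5.
For n ≥ 1, u[n] depends only on (n - 1) mod 5. (1719 - 1) mod 5 = 3, so u[1719] = u[4] = 16.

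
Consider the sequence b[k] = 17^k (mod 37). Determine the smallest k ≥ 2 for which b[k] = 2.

31

Computing terms: b[1] = 17, b[2] = 30, b[3] = 29, b[4] = 12, b[5] = 19, b[6] = 27, b[7] = 15, b[8] = 33, b[9] = 6, b[10] = 28, b[11] = 32, b[12] = 26, b[13] = 35, b[14] = 3, b[15] = 14, b[16] = 16, b[17] = 13, b[18] = 36, b[19] = 20, b[20] = 7, b[21] = 8, b[22] = 25, b[23] = 18, b[24] = 10, b[25] = 22, b[26] = 4, b[27] = 31, b[28] = 9, b[29] = 5, b[30] = 11, b[31] = 2, b[32] = 34, b[33] = 23, b[34] = 21, b[35] = 24, b[36] = 1, b[37] = 17.
The sequence repeats with period 36.
The value 2 first appears (with k ≥ 2) at b[31].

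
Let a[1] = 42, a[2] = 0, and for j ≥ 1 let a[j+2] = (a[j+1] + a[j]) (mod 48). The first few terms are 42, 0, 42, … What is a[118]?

Listing terms: a[1] = 42, a[2] = 0, a[3] = 42, a[4] = 42, a[5] = 36, a[6] = 30, a[7] = 18, a[8] = 0, a[9] = 18, a[10] = 18, a[11] = 36, a[12] = 6, a[13] = 42, a[14] = 0.
The sequence repeats with period 12.
So a[118] = a[1 + ((118-1) mod 12)] = a[10] = 18.

18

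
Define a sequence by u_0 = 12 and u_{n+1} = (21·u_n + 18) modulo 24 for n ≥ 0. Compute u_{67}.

18

u_0 = 12,  u_1 = 6,  u_2 = 0,  u_3 = 18,  u_4 = 12.
Since u_4 = u_0 = 12, the sequence is periodic with period 4.
So u_{67} = u_{0 + ((67-0) mod 4)} = u_3 = 18.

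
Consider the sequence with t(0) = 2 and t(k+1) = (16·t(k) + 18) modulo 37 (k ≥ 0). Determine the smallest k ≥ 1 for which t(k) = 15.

7

t(0) = 2, t(1) = 13, t(2) = 4, t(3) = 8, t(4) = 35, t(5) = 23, t(6) = 16, t(7) = 15, t(8) = 36, t(9) = 2.
Since t(9) = t(0) = 2, the sequence is periodic with period 9.
The value 15 first appears (with k ≥ 1) at t(7).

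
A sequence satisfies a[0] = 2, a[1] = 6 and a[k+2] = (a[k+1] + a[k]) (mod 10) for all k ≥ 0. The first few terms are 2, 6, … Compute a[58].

8

We have a[0] = 2; a[1] = 6; a[2] = 8; a[3] = 4; a[4] = 2; a[5] = 6.
The sequence repeats with period 4.
(58 - 0) mod 4 = 2, so a[58] = a[2] = 8.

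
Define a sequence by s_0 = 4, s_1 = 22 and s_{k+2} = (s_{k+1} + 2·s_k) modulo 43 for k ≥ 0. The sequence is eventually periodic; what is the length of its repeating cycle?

s_0 = 4,  s_1 = 22,  s_2 = 30,  s_3 = 31,  s_4 = 5,  s_5 = 24,  s_6 = 34,  s_7 = 39,  s_8 = 21,  s_9 = 13,  s_{10} = 12,  s_{11} = 38,  s_{12} = 19,  s_{13} = 9,  s_{14} = 4,  s_{15} = 22.
Since (s_{14}, s_{15}) = (s_0, s_1) = (4, 22) (two consecutive terms determine the rest), the sequence is periodic with period 14.

14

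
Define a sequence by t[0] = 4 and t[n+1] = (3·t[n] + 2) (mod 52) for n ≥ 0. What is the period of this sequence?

6

Listing terms: t[0] = 4, t[1] = 14, t[2] = 44, t[3] = 30, t[4] = 40, t[5] = 18, t[6] = 4.
The sequence repeats with period 6.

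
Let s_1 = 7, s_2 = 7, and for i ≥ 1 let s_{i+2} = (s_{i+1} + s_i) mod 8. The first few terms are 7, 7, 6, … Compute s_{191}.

7

Listing terms: s_1 = 7, s_2 = 7, s_3 = 6, s_4 = 5, s_5 = 3, s_6 = 0, s_7 = 3, s_8 = 3, s_9 = 6, s_{10} = 1, s_{11} = 7, s_{12} = 0, s_{13} = 7, s_{14} = 7.
Since (s_{13}, s_{14}) = (s_1, s_2) = (7, 7) (two consecutive terms determine the rest), the sequence is periodic with period 12.
So s_{191} = s_{1 + ((191-1) mod 12)} = s_{11} = 7.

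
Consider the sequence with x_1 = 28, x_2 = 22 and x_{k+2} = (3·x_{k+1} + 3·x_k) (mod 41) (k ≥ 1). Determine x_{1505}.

1

Listing terms: x_1 = 28,  x_2 = 22,  x_3 = 27,  x_4 = 24,  x_5 = 30,  x_6 = 39,  x_7 = 2,  x_8 = 0,  x_9 = 6,  x_{10} = 18,  x_{11} = 31,  x_{12} = 24,  x_{13} = 1,  x_{14} = 34,  x_{15} = 23,  x_{16} = 7,  x_{17} = 8,  x_{18} = 4,  x_{19} = 36,  x_{20} = 38,  x_{21} = 17,  x_{22} = 1,  x_{23} = 13,  x_{24} = 1,  x_{25} = 1,  x_{26} = 6,  x_{27} = 21,  x_{28} = 40,  x_{29} = 19,  x_{30} = 13,  x_{31} = 14,  x_{32} = 40,  x_{33} = 39,  x_{34} = 32,  x_{35} = 8,  x_{36} = 38,  x_{37} = 15,  x_{38} = 36,  x_{39} = 30,  x_{40} = 34,  x_{41} = 28,  x_{42} = 22.
Since (x_{41}, x_{42}) = (x_1, x_2) = (28, 22) (two consecutive terms determine the rest), the sequence is periodic with period 40.
(1505 - 1) mod 40 = 24, so x_{1505} = x_{25} = 1.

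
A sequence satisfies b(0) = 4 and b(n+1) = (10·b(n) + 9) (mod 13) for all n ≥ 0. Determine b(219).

7

Listing terms: b(0) = 4,  b(1) = 10,  b(2) = 5,  b(3) = 7,  b(4) = 1,  b(5) = 6,  b(6) = 4.
Since b(6) = b(0) = 4, the sequence is periodic with period 6.
So b(219) = b(0 + ((219-0) mod 6)) = b(3) = 7.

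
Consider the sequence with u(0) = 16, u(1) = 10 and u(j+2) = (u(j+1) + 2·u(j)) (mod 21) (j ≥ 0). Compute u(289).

10

We have u(0) = 16; u(1) = 10; u(2) = 0; u(3) = 20; u(4) = 20; u(5) = 18; u(6) = 16; u(7) = 10.
The sequence repeats with period 6.
(289 - 0) mod 6 = 1, so u(289) = u(1) = 10.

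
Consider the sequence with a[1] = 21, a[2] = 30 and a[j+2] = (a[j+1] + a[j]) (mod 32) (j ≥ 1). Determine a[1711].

Computing terms: a[1] = 21,  a[2] = 30,  a[3] = 19,  a[4] = 17,  a[5] = 4,  a[6] = 21,  a[7] = 25,  a[8] = 14,  a[9] = 7,  a[10] = 21,  a[11] = 28,  a[12] = 17,  a[13] = 13,  a[14] = 30,  a[15] = 11,  a[16] = 9,  a[17] = 20,  a[18] = 29,  a[19] = 17,  a[20] = 14,  a[21] = 31,  a[22] = 13,  a[23] = 12,  a[24] = 25,  a[25] = 5,  a[26] = 30,  a[27] = 3,  a[28] = 1,  a[29] = 4,  a[30] = 5,  a[31] = 9,  a[32] = 14,  a[33] = 23,  a[34] = 5,  a[35] = 28,  a[36] = 1,  a[37] = 29,  a[38] = 30,  a[39] = 27,  a[40] = 25,  a[41] = 20,  a[42] = 13,  a[43] = 1,  a[44] = 14,  a[45] = 15,  a[46] = 29,  a[47] = 12,  a[48] = 9,  a[49] = 21,  a[50] = 30.
The sequence repeats with period 48.
(1711 - 1) mod 48 = 30, so a[1711] = a[31] = 9.

9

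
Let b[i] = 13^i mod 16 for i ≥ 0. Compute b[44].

1

b[0] = 1,  b[1] = 13,  b[2] = 9,  b[3] = 5,  b[4] = 1.
The sequence repeats with period 4.
(44 - 0) mod 4 = 0, so b[44] = b[0] = 1.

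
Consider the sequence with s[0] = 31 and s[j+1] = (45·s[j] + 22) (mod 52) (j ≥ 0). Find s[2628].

31

s[0] = 31, s[1] = 13, s[2] = 35, s[3] = 37, s[4] = 23, s[5] = 17, s[6] = 7, s[7] = 25, s[8] = 3, s[9] = 1, s[10] = 15, s[11] = 21, s[12] = 31.
Since s[12] = s[0] = 31, the sequence is periodic with period 12.
So s[2628] = s[0 + ((2628-0) mod 12)] = s[0] = 31.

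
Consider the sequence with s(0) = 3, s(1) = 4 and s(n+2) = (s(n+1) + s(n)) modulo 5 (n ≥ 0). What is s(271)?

s(0) = 3; s(1) = 4; s(2) = 2; s(3) = 1; s(4) = 3; s(5) = 4.
Since (s(4), s(5)) = (s(0), s(1)) = (3, 4) (two consecutive terms determine the rest), the sequence is periodic with period 4.
So s(271) = s(0 + ((271-0) mod 4)) = s(3) = 1.

1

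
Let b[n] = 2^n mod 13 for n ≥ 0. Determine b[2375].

Listing terms: b[0] = 1; b[1] = 2; b[2] = 4; b[3] = 8; b[4] = 3; b[5] = 6; b[6] = 12; b[7] = 11; b[8] = 9; b[9] = 5; b[10] = 10; b[11] = 7; b[12] = 1.
The sequence repeats with period 12.
(2375 - 0) mod 12 = 11, so b[2375] = b[11] = 7.

7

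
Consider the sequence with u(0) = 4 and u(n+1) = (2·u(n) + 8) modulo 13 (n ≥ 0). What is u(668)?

9

Computing terms: u(0) = 4; u(1) = 3; u(2) = 1; u(3) = 10; u(4) = 2; u(5) = 12; u(6) = 6; u(7) = 7; u(8) = 9; u(9) = 0; u(10) = 8; u(11) = 11; u(12) = 4.
Since u(12) = u(0) = 4, the sequence is periodic with period 12.
So u(668) = u(0 + ((668-0) mod 12)) = u(8) = 9.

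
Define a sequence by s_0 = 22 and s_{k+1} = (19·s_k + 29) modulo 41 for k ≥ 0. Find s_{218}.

Computing terms: s_0 = 22, s_1 = 37, s_2 = 35, s_3 = 38, s_4 = 13, s_5 = 30, s_6 = 25, s_7 = 12, s_8 = 11, s_9 = 33, s_{10} = 0, s_{11} = 29, s_{12} = 6, s_{13} = 20, s_{14} = 40, s_{15} = 10, s_{16} = 14, s_{17} = 8, s_{18} = 17, s_{19} = 24, s_{20} = 34, s_{21} = 19, s_{22} = 21, s_{23} = 18, s_{24} = 2, s_{25} = 26, s_{26} = 31, s_{27} = 3, s_{28} = 4, s_{29} = 23, s_{30} = 15, s_{31} = 27, s_{32} = 9, s_{33} = 36, s_{34} = 16, s_{35} = 5, s_{36} = 1, s_{37} = 7, s_{38} = 39, s_{39} = 32, s_{40} = 22.
Since s_{40} = s_0 = 22, the sequence is periodic with period 40.
(218 - 0) mod 40 = 18, so s_{218} = s_{18} = 17.

17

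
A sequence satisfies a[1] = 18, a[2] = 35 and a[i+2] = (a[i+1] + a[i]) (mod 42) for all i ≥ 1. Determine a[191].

a[1] = 18; a[2] = 35; a[3] = 11; a[4] = 4; a[5] = 15; a[6] = 19; a[7] = 34; a[8] = 11; a[9] = 3; a[10] = 14; a[11] = 17; a[12] = 31; a[13] = 6; a[14] = 37; a[15] = 1; a[16] = 38; a[17] = 39; a[18] = 35; a[19] = 32; a[20] = 25; a[21] = 15; a[22] = 40; a[23] = 13; a[24] = 11; a[25] = 24; a[26] = 35; a[27] = 17; a[28] = 10; a[29] = 27; a[30] = 37; a[31] = 22; a[32] = 17; a[33] = 39; a[34] = 14; a[35] = 11; a[36] = 25; a[37] = 36; a[38] = 19; a[39] = 13; a[40] = 32; a[41] = 3; a[42] = 35; a[43] = 38; a[44] = 31; a[45] = 27; a[46] = 16; a[47] = 1; a[48] = 17; a[49] = 18; a[50] = 35.
The sequence repeats with period 48.
(191 - 1) mod 48 = 46, so a[191] = a[47] = 1.

1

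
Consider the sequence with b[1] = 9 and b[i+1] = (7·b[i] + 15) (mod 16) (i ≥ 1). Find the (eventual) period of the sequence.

Computing terms: b[1] = 9,  b[2] = 14,  b[3] = 1,  b[4] = 6,  b[5] = 9.
Since b[5] = b[1] = 9, the sequence is periodic with period 4.

4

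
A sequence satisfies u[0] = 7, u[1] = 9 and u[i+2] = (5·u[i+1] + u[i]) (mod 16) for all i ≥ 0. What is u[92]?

u[0] = 7; u[1] = 9; u[2] = 4; u[3] = 13; u[4] = 5; u[5] = 6; u[6] = 3; u[7] = 5; u[8] = 12; u[9] = 1; u[10] = 1; u[11] = 6; u[12] = 15; u[13] = 1; u[14] = 4; u[15] = 5; u[16] = 13; u[17] = 6; u[18] = 11; u[19] = 13; u[20] = 12; u[21] = 9; u[22] = 9; u[23] = 6; u[24] = 7; u[25] = 9.
Since (u[24], u[25]) = (u[0], u[1]) = (7, 9) (two consecutive terms determine the rest), the sequence is periodic with period 24.
(92 - 0) mod 24 = 20, so u[92] = u[20] = 12.

12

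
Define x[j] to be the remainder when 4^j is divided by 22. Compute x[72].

Computing terms: x[0] = 1, x[1] = 4, x[2] = 16, x[3] = 20, x[4] = 14, x[5] = 12, x[6] = 4.
Since x[6] = x[1] = 4, the sequence is eventually periodic: after a pre-period of length 1 it cycles with period 5.
For j ≥ 1, x[j] depends only on (j - 1) mod 5. (72 - 1) mod 5 = 1, so x[72] = x[2] = 16.

16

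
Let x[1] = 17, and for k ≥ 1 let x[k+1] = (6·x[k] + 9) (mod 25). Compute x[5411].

We have x[1] = 17,  x[2] = 11,  x[3] = 0,  x[4] = 9,  x[5] = 13,  x[6] = 12,  x[7] = 6,  x[8] = 20,  x[9] = 4,  x[10] = 8,  x[11] = 7,  x[12] = 1,  x[13] = 15,  x[14] = 24,  x[15] = 3,  x[16] = 2,  x[17] = 21,  x[18] = 10,  x[19] = 19,  x[20] = 23,  x[21] = 22,  x[22] = 16,  x[23] = 5,  x[24] = 14,  x[25] = 18,  x[26] = 17.
Since x[26] = x[1] = 17, the sequence is periodic with period 25.
(5411 - 1) mod 25 = 10, so x[5411] = x[11] = 7.

7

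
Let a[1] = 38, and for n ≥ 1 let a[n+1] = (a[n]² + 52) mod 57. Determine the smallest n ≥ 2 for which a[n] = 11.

5

Computing terms: a[1] = 38, a[2] = 14, a[3] = 20, a[4] = 53, a[5] = 11, a[6] = 2, a[7] = 56, a[8] = 53.
Since a[8] = a[4] = 53, the sequence is eventually periodic: after a pre-period of length 3 it cycles with period 4.
The value 11 first appears (with n ≥ 2) at a[5].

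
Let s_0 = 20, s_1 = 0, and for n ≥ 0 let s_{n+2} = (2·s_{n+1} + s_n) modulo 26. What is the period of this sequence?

Computing terms: s_0 = 20,  s_1 = 0,  s_2 = 20,  s_3 = 14,  s_4 = 22,  s_5 = 6,  s_6 = 8,  s_7 = 22,  s_8 = 0,  s_9 = 22,  s_{10} = 18,  s_{11} = 6,  s_{12} = 4,  s_{13} = 14,  s_{14} = 6,  s_{15} = 0,  s_{16} = 6,  s_{17} = 12,  s_{18} = 4,  s_{19} = 20,  s_{20} = 18,  s_{21} = 4,  s_{22} = 0,  s_{23} = 4,  s_{24} = 8,  s_{25} = 20,  s_{26} = 22,  s_{27} = 12,  s_{28} = 20,  s_{29} = 0.
The sequence repeats with period 28.

28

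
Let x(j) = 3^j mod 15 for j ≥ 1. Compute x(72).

We have x(1) = 3,  x(2) = 9,  x(3) = 12,  x(4) = 6,  x(5) = 3.
Since x(5) = x(1) = 3, the sequence is periodic with period 4.
(72 - 1) mod 4 = 3, so x(72) = x(4) = 6.

6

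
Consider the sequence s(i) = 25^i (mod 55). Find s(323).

Listing terms: s(0) = 1; s(1) = 25; s(2) = 20; s(3) = 5; s(4) = 15; s(5) = 45; s(6) = 25.
Since s(6) = s(1) = 25, the sequence is eventually periodic: after a pre-period of length 1 it cycles with period 5.
For i ≥ 1, s(i) depends only on (i - 1) mod 5. (323 - 1) mod 5 = 2, so s(323) = s(3) = 5.

5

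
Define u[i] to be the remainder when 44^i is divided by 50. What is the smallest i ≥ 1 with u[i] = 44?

Computing terms: u[0] = 1; u[1] = 44; u[2] = 36; u[3] = 34; u[4] = 46; u[5] = 24; u[6] = 6; u[7] = 14; u[8] = 16; u[9] = 4; u[10] = 26; u[11] = 44.
Since u[11] = u[1] = 44, the sequence is eventually periodic: after a pre-period of length 1 it cycles with period 10.
The value 44 first appears (with i ≥ 1) at u[1].

1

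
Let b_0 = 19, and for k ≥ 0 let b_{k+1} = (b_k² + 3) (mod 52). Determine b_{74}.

43

Listing terms: b_0 = 19,  b_1 = 0,  b_2 = 3,  b_3 = 12,  b_4 = 43,  b_5 = 32,  b_6 = 39,  b_7 = 16,  b_8 = 51,  b_9 = 4,  b_{10} = 19.
The sequence repeats with period 10.
(74 - 0) mod 10 = 4, so b_{74} = b_4 = 43.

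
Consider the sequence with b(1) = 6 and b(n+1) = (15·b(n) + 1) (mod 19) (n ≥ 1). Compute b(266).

We have b(1) = 6, b(2) = 15, b(3) = 17, b(4) = 9, b(5) = 3, b(6) = 8, b(7) = 7, b(8) = 11, b(9) = 14, b(10) = 2, b(11) = 12, b(12) = 10, b(13) = 18, b(14) = 5, b(15) = 0, b(16) = 1, b(17) = 16, b(18) = 13, b(19) = 6.
The sequence repeats with period 18.
(266 - 1) mod 18 = 13, so b(266) = b(14) = 5.

5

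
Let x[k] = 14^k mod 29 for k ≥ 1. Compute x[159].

10

Computing terms: x[1] = 14,  x[2] = 22,  x[3] = 18,  x[4] = 20,  x[5] = 19,  x[6] = 5,  x[7] = 12,  x[8] = 23,  x[9] = 3,  x[10] = 13,  x[11] = 8,  x[12] = 25,  x[13] = 2,  x[14] = 28,  x[15] = 15,  x[16] = 7,  x[17] = 11,  x[18] = 9,  x[19] = 10,  x[20] = 24,  x[21] = 17,  x[22] = 6,  x[23] = 26,  x[24] = 16,  x[25] = 21,  x[26] = 4,  x[27] = 27,  x[28] = 1,  x[29] = 14.
Since x[29] = x[1] = 14, the sequence is periodic with period 28.
So x[159] = x[1 + ((159-1) mod 28)] = x[19] = 10.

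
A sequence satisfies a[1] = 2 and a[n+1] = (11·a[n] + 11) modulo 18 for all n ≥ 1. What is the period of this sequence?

6

a[1] = 2; a[2] = 15; a[3] = 14; a[4] = 3; a[5] = 8; a[6] = 9; a[7] = 2.
Since a[7] = a[1] = 2, the sequence is periodic with period 6.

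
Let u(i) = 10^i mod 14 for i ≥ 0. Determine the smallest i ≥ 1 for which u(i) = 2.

u(0) = 1,  u(1) = 10,  u(2) = 2,  u(3) = 6,  u(4) = 4,  u(5) = 12,  u(6) = 8,  u(7) = 10.
Since u(7) = u(1) = 10, the sequence is eventually periodic: after a pre-period of length 1 it cycles with period 6.
The value 2 first appears (with i ≥ 1) at u(2).

2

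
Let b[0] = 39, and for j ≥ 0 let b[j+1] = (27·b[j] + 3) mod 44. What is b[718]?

7

Computing terms: b[0] = 39,  b[1] = 0,  b[2] = 3,  b[3] = 40,  b[4] = 27,  b[5] = 28,  b[6] = 11,  b[7] = 36,  b[8] = 7,  b[9] = 16,  b[10] = 39.
The sequence repeats with period 10.
So b[718] = b[0 + ((718-0) mod 10)] = b[8] = 7.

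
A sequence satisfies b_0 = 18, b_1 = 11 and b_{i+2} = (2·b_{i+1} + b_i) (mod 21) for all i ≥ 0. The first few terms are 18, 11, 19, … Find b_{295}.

11

Listing terms: b_0 = 18,  b_1 = 11,  b_2 = 19,  b_3 = 7,  b_4 = 12,  b_5 = 10,  b_6 = 11,  b_7 = 11,  b_8 = 12,  b_9 = 14,  b_{10} = 19,  b_{11} = 10,  b_{12} = 18,  b_{13} = 4,  b_{14} = 5,  b_{15} = 14,  b_{16} = 12,  b_{17} = 17,  b_{18} = 4,  b_{19} = 4,  b_{20} = 12,  b_{21} = 7,  b_{22} = 5,  b_{23} = 17,  b_{24} = 18,  b_{25} = 11.
Since (b_{24}, b_{25}) = (b_0, b_1) = (18, 11) (two consecutive terms determine the rest), the sequence is periodic with period 24.
(295 - 0) mod 24 = 7, so b_{295} = b_7 = 11.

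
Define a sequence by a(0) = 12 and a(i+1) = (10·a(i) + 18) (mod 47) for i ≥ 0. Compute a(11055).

41

Listing terms: a(0) = 12; a(1) = 44; a(2) = 35; a(3) = 39; a(4) = 32; a(5) = 9; a(6) = 14; a(7) = 17; a(8) = 0; a(9) = 18; a(10) = 10; a(11) = 24; a(12) = 23; a(13) = 13; a(14) = 7; a(15) = 41; a(16) = 5; a(17) = 21; a(18) = 40; a(19) = 42; a(20) = 15; a(21) = 27; a(22) = 6; a(23) = 31; a(24) = 46; a(25) = 8; a(26) = 4; a(27) = 11; a(28) = 34; a(29) = 29; a(30) = 26; a(31) = 43; a(32) = 25; a(33) = 33; a(34) = 19; a(35) = 20; a(36) = 30; a(37) = 36; a(38) = 2; a(39) = 38; a(40) = 22; a(41) = 3; a(42) = 1; a(43) = 28; a(44) = 16; a(45) = 37; a(46) = 12.
The sequence repeats with period 46.
(11055 - 0) mod 46 = 15, so a(11055) = a(15) = 41.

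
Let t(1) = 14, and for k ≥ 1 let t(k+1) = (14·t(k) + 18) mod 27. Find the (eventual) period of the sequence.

We have t(1) = 14,  t(2) = 25,  t(3) = 17,  t(4) = 13,  t(5) = 11,  t(6) = 10,  t(7) = 23,  t(8) = 16,  t(9) = 26,  t(10) = 4,  t(11) = 20,  t(12) = 1,  t(13) = 5,  t(14) = 7,  t(15) = 8,  t(16) = 22,  t(17) = 2,  t(18) = 19,  t(19) = 14.
The sequence repeats with period 18.

18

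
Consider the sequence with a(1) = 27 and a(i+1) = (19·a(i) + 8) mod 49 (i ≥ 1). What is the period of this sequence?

6

Listing terms: a(1) = 27, a(2) = 31, a(3) = 9, a(4) = 32, a(5) = 28, a(6) = 1, a(7) = 27.
The sequence repeats with period 6.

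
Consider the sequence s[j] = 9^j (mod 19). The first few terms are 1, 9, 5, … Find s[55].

Computing terms: s[0] = 1,  s[1] = 9,  s[2] = 5,  s[3] = 7,  s[4] = 6,  s[5] = 16,  s[6] = 11,  s[7] = 4,  s[8] = 17,  s[9] = 1.
Since s[9] = s[0] = 1, the sequence is periodic with period 9.
(55 - 0) mod 9 = 1, so s[55] = s[1] = 9.

9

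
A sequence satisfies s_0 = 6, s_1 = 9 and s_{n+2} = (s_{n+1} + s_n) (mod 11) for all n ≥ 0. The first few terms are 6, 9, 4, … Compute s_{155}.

We have s_0 = 6; s_1 = 9; s_2 = 4; s_3 = 2; s_4 = 6; s_5 = 8; s_6 = 3; s_7 = 0; s_8 = 3; s_9 = 3; s_{10} = 6; s_{11} = 9.
Since (s_{10}, s_{11}) = (s_0, s_1) = (6, 9) (two consecutive terms determine the rest), the sequence is periodic with period 10.
(155 - 0) mod 10 = 5, so s_{155} = s_5 = 8.

8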